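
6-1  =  5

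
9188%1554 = 1418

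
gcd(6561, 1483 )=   1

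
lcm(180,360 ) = 360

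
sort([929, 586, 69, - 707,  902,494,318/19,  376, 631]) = [ - 707,  318/19,69 , 376,494,586,631,902, 929 ]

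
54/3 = 18  =  18.00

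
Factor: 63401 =13^1*4877^1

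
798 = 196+602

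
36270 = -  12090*(-3) 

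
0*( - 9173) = 0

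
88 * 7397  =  650936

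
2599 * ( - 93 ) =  - 241707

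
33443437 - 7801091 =25642346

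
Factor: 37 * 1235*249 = 3^1*5^1*13^1*19^1*37^1*83^1  =  11378055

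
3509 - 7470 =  - 3961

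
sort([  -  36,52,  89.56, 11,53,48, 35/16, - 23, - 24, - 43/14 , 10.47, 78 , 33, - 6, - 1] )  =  [ - 36, - 24, - 23, - 6, - 43/14, - 1  ,  35/16, 10.47, 11,33,48 , 52 , 53,78,89.56 ]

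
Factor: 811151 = 11^1*37^1 * 1993^1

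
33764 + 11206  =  44970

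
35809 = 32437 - -3372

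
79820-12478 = 67342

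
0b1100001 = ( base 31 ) 34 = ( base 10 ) 97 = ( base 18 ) 57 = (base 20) 4H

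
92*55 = 5060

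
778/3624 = 389/1812 = 0.21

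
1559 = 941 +618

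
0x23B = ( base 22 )13l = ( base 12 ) 3B7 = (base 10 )571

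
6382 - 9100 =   -  2718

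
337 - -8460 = 8797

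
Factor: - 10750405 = - 5^1 * 41^1 * 229^2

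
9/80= 9/80 =0.11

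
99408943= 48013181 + 51395762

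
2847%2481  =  366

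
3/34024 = 3/34024 = 0.00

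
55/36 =1+19/36 = 1.53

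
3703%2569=1134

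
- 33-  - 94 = 61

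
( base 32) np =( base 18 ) 265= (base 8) 1371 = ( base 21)1f5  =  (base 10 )761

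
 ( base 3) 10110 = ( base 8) 135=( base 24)3l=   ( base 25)3I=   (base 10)93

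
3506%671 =151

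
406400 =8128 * 50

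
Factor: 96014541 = 3^1*7^1*719^1*6359^1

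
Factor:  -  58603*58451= -3425403953=-58451^1*58603^1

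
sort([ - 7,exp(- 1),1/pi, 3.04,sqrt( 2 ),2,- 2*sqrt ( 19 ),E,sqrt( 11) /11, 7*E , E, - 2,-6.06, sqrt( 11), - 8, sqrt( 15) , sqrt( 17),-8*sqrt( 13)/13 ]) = [ - 2*sqrt ( 19 ) , - 8 , - 7, - 6.06, - 8*sqrt( 13)/13, - 2,sqrt( 11 )/11,  1/pi,exp( - 1 ),sqrt( 2),2, E,E, 3.04, sqrt( 11),sqrt(15),sqrt( 17), 7*E] 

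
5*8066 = 40330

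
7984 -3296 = 4688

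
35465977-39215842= - 3749865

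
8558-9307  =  -749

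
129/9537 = 43/3179 = 0.01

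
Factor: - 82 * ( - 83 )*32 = 2^6 * 41^1*83^1 =217792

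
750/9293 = 750/9293 = 0.08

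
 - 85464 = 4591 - 90055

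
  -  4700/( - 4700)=1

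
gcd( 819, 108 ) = 9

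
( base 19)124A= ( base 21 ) H82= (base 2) 1110111110011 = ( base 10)7667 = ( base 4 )1313303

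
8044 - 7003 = 1041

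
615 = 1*615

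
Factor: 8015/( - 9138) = -2^( - 1)*3^( - 1 )*5^1*7^1 * 229^1*1523^( - 1 )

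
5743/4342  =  1 + 1401/4342= 1.32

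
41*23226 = 952266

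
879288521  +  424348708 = 1303637229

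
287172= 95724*3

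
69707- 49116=20591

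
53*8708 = 461524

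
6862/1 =6862 =6862.00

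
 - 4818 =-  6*803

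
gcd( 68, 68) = 68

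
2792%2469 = 323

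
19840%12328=7512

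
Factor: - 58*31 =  - 1798=-2^1*29^1 * 31^1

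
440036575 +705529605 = 1145566180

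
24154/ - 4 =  - 6039  +  1/2=-  6038.50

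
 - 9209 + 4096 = -5113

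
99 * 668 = 66132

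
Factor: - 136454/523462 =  - 227^( - 1 ) * 1153^( - 1)*68227^1=-68227/261731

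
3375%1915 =1460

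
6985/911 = 6985/911 = 7.67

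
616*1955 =1204280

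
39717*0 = 0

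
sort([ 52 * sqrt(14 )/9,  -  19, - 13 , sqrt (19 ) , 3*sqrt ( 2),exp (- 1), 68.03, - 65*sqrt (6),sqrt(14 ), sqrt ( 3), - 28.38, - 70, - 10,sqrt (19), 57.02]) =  [ - 65*sqrt( 6), - 70, - 28.38, - 19, - 13,-10, exp( - 1) , sqrt(3),sqrt(14 ), 3*sqrt(2) , sqrt( 19), sqrt(19),52 *sqrt( 14 ) /9, 57.02, 68.03 ] 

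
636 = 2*318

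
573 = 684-111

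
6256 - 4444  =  1812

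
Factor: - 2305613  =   - 2305613^1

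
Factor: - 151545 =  - 3^1 * 5^1*10103^1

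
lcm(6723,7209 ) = 598347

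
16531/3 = 5510 + 1/3 = 5510.33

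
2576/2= 1288 =1288.00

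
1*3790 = 3790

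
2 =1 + 1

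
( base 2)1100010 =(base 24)42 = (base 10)98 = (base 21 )4E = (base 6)242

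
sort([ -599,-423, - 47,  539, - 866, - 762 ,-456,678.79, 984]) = [ - 866,-762, - 599, - 456, - 423, - 47 , 539 , 678.79,984]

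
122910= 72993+49917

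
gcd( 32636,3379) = 1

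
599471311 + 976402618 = 1575873929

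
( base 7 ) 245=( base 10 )131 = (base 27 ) 4N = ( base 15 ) 8B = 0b10000011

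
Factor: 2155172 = 2^2*103^1*5231^1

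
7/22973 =7/22973 = 0.00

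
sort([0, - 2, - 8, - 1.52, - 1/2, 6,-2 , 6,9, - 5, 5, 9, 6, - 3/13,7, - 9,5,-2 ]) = [-9, - 8,-5, - 2, - 2, - 2, - 1.52, - 1/2 ,-3/13, 0, 5, 5, 6, 6,6 , 7, 9, 9 ]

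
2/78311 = 2/78311 =0.00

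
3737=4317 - 580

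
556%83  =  58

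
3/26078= 3/26078=0.00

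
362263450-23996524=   338266926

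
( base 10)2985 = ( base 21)6g3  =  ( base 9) 4076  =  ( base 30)39F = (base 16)ba9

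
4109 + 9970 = 14079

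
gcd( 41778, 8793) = 9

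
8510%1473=1145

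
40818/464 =87 + 225/232 = 87.97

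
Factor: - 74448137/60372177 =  - 3^( - 1 )* 1059161^(-1 ) * 3918323^1 = - 3918323/3177483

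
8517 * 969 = 8252973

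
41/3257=41/3257 = 0.01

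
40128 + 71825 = 111953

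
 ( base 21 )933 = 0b111111000011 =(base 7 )14523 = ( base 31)465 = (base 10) 4035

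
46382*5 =231910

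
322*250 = 80500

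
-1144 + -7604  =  -8748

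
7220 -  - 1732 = 8952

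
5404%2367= 670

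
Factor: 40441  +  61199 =2^3 * 3^1*5^1*7^1 * 11^2 = 101640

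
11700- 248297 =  - 236597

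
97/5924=97/5924= 0.02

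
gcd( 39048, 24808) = 8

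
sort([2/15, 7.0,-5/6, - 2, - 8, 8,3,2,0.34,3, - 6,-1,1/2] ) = [ - 8,  -  6, - 2, - 1,-5/6, 2/15, 0.34,1/2, 2,3,3, 7.0, 8 ]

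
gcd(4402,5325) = 71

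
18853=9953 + 8900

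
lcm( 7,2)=14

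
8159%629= 611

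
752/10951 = 16/233 = 0.07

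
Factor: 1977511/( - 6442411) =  - 433^1*491^( - 1)*4567^1*13121^( - 1)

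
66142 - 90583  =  -24441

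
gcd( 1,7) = 1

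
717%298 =121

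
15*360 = 5400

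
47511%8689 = 4066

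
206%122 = 84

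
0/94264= 0 = 0.00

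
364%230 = 134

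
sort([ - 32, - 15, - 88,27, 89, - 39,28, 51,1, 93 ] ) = [ - 88, - 39, - 32, - 15, 1,  27, 28, 51, 89,93]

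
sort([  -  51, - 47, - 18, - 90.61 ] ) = [ - 90.61, - 51, - 47, - 18]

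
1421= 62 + 1359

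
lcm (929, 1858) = 1858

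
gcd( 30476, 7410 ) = 38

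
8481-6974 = 1507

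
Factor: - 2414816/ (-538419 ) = 2^5 * 3^ ( - 1) * 7^(- 1 ) * 17^1 * 23^1 * 193^1*25639^(  -  1) 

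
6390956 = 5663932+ 727024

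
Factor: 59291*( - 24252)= -2^2*3^1*43^1*47^1 * 211^1*281^1 = - 1437925332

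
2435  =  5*487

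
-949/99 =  - 949/99 =- 9.59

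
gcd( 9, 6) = 3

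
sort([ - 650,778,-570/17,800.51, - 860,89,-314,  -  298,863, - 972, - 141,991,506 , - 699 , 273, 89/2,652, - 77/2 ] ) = [-972, - 860,-699, - 650,  -  314, - 298 ,  -  141,-77/2 , - 570/17, 89/2,  89 , 273 , 506,652, 778 , 800.51,863, 991] 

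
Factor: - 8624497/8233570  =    -  2^( -1) * 5^( - 1)*7^1 * 823357^( - 1)* 1232071^1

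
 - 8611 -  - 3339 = - 5272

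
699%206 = 81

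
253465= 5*50693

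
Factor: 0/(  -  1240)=0^1 =0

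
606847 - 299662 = 307185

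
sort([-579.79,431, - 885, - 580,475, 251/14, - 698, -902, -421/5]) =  [-902, - 885, - 698, - 580, - 579.79, - 421/5, 251/14, 431,475]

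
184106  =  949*194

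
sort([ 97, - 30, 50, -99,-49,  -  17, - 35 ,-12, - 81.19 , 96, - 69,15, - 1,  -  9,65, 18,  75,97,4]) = [ - 99, - 81.19, - 69, - 49, - 35, - 30, - 17,-12, -9, - 1 , 4 , 15, 18,50,65, 75,  96 , 97,97 ] 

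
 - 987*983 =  - 970221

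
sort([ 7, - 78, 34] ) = [ - 78, 7, 34 ]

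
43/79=43/79 = 0.54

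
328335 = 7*46905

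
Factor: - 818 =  - 2^1*409^1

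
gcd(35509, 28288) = 1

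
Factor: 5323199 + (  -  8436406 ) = -3113207 = - 19^1 * 163853^1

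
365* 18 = 6570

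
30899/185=30899/185 = 167.02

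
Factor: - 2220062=-2^1*13^1*103^1*829^1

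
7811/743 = 10 + 381/743 = 10.51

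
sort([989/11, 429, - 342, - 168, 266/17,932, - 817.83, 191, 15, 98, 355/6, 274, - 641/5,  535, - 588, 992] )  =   [ -817.83, - 588,-342, - 168,  -  641/5,15, 266/17 , 355/6, 989/11,  98,191,274,  429,535, 932 , 992] 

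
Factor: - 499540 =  - 2^2*5^1*24977^1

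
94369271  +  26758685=121127956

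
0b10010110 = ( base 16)96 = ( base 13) b7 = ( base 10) 150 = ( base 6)410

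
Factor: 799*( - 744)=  - 2^3*3^1*  17^1*31^1*47^1 = - 594456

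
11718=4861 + 6857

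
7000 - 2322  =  4678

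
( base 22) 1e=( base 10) 36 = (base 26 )1A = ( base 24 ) 1c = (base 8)44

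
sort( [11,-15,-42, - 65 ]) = [ -65, - 42, - 15, 11 ]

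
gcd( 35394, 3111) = 51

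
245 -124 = 121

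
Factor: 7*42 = 2^1*3^1*7^2 = 294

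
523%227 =69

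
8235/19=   8235/19 = 433.42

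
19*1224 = 23256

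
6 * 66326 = 397956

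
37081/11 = 3371 = 3371.00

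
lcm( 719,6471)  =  6471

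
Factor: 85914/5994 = 43/3 = 3^(-1)*43^1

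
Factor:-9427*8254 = -2^1*11^1*857^1  *  4127^1=-77810458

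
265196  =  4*66299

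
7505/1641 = 4 + 941/1641 = 4.57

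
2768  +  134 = 2902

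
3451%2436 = 1015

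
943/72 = 943/72 = 13.10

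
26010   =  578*45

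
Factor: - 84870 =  - 2^1*3^2*5^1*23^1 * 41^1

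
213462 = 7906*27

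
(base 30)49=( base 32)41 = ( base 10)129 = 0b10000001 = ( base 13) 9C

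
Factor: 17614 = 2^1*8807^1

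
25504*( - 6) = - 153024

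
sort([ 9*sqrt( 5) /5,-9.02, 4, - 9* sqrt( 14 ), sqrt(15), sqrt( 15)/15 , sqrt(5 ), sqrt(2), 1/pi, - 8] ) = [ - 9*sqrt( 14), - 9.02, - 8, sqrt( 15 )/15 , 1/pi , sqrt(2 ), sqrt( 5),sqrt(15), 4, 9*sqrt( 5)/5]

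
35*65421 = 2289735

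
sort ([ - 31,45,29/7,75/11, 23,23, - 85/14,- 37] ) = [ - 37, - 31, - 85/14,29/7, 75/11,23,  23,  45]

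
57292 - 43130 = 14162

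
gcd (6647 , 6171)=17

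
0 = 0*94914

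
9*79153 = 712377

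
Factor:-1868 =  - 2^2* 467^1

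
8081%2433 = 782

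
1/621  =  1/621 = 0.00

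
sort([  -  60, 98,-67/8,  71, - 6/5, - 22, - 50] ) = [ - 60,-50,  -  22,  -  67/8, - 6/5, 71, 98]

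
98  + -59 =39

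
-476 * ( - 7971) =3794196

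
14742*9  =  132678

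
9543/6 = 1590+1/2 = 1590.50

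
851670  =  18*47315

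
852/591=284/197 = 1.44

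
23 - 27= - 4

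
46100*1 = 46100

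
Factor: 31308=2^2*3^1 *2609^1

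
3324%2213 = 1111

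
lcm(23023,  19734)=138138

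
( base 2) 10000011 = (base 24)5b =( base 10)131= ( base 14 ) 95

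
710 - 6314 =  -5604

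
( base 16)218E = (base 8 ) 20616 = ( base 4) 2012032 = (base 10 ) 8590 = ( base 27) BL4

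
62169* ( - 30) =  - 1865070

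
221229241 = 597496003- 376266762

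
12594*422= 5314668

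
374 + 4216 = 4590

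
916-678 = 238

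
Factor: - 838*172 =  - 2^3*43^1  *  419^1=- 144136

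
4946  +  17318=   22264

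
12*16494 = 197928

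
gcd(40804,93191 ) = 1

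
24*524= 12576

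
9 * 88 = 792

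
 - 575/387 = -575/387= -  1.49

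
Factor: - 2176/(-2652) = 32/39 = 2^5*3^( - 1 ) *13^( - 1)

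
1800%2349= 1800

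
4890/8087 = 4890/8087 = 0.60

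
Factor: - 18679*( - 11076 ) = 206888604 =2^2*3^1*13^1*71^1*18679^1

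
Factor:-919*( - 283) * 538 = 139921426 = 2^1 * 269^1 * 283^1*919^1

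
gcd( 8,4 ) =4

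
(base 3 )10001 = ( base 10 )82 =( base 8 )122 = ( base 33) 2G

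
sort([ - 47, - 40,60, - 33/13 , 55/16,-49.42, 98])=[-49.42, - 47,- 40, - 33/13,55/16, 60,98]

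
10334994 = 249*41506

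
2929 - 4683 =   -  1754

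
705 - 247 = 458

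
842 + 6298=7140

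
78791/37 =78791/37 = 2129.49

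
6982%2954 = 1074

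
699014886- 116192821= 582822065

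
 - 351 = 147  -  498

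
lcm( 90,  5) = 90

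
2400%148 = 32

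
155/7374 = 155/7374 = 0.02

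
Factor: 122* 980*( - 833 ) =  - 99593480  =  - 2^3 * 5^1*7^4 * 17^1*61^1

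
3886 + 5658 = 9544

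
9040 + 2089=11129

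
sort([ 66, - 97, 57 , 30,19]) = [ -97,  19,30,57,66] 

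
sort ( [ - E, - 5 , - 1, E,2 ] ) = [ - 5, - E, - 1,2, E ] 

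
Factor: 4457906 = 2^1*23^1 * 96911^1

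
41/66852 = 41/66852 = 0.00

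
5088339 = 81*62819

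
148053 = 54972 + 93081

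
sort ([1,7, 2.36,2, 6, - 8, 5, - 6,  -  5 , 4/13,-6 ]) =[ - 8,-6,-6,-5,  4/13,1,2,2.36 , 5, 6,7] 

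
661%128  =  21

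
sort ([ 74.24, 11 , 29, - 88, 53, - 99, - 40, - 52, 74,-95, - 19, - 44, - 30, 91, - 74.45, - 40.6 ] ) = [ - 99, - 95, - 88, - 74.45 , - 52,  -  44, - 40.6,- 40, - 30, - 19,  11, 29, 53, 74,74.24, 91]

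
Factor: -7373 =- 73^1*101^1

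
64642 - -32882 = 97524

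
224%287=224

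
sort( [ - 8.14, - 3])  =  [ - 8.14,  -  3 ] 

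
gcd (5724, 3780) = 108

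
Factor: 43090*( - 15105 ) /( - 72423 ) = 2^1*3^( - 1 ) *5^2*13^( - 1)*19^1 * 31^1*53^1*139^1*619^( - 1) = 216958150/24141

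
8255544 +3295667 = 11551211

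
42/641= 42/641  =  0.07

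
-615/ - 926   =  615/926 = 0.66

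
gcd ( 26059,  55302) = 1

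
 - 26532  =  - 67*396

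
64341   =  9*7149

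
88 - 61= 27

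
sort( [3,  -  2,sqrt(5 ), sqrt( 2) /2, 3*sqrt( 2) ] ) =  [ - 2,  sqrt(2 ) /2,sqrt( 5),3,3*sqrt( 2)]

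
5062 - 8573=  - 3511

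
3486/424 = 8 + 47/212 = 8.22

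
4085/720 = 817/144  =  5.67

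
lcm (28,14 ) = 28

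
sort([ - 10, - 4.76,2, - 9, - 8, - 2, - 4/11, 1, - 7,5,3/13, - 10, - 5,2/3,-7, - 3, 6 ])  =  [ - 10,-10, - 9, - 8, - 7, - 7, - 5,-4.76 ,  -  3, - 2,-4/11,3/13, 2/3,1,2, 5 , 6 ] 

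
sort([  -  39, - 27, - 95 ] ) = [ - 95,-39,-27] 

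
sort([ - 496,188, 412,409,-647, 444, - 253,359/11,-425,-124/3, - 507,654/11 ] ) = [ - 647,- 507,-496, - 425, - 253, - 124/3,359/11,654/11, 188,409,412,444 ] 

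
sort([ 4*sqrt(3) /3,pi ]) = [ 4*sqrt( 3)/3,pi ]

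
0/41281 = 0 = 0.00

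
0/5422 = 0 = 0.00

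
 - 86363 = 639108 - 725471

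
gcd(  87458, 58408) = 14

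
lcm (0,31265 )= 0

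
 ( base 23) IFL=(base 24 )h40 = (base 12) 5880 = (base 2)10011010100000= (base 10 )9888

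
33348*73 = 2434404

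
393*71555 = 28121115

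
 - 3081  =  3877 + -6958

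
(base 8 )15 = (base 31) D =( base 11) 12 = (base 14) d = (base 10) 13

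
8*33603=268824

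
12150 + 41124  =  53274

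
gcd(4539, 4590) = 51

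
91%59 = 32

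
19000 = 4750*4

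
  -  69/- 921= 23/307 = 0.07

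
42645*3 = 127935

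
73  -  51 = 22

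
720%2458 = 720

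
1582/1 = 1582 = 1582.00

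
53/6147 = 53/6147 = 0.01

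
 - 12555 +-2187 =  - 14742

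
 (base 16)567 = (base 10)1383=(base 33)18U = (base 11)1048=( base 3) 1220020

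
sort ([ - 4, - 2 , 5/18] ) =[-4,  -  2,5/18] 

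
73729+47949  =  121678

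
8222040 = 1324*6210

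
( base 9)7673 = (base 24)9JF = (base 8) 13027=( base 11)4281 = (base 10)5655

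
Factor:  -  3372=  - 2^2*3^1 * 281^1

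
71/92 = 71/92 =0.77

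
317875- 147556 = 170319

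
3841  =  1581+2260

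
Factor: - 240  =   - 2^4*3^1*5^1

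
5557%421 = 84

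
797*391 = 311627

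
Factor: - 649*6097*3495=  -13829550735 = - 3^1*5^1*7^1*11^1*13^1 * 59^1* 67^1 * 233^1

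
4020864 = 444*9056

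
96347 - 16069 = 80278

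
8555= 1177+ 7378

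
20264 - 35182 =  - 14918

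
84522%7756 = 6962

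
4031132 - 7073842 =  - 3042710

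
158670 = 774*205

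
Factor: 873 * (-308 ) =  - 2^2*3^2*7^1*11^1*97^1 = - 268884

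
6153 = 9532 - 3379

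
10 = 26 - 16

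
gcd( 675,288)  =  9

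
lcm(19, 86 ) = 1634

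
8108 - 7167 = 941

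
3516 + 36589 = 40105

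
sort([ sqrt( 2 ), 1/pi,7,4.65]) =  [1/pi,  sqrt(2 ) , 4.65, 7 ] 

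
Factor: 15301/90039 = 3^( - 1)* 11^1 * 13^1*107^1*30013^( - 1 )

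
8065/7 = 1152 + 1/7 = 1152.14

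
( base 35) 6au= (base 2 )1111000110010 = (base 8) 17062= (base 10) 7730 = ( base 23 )EE2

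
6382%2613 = 1156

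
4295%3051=1244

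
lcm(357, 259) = 13209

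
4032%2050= 1982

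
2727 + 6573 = 9300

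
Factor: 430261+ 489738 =919999 = 19^1*41^1*1181^1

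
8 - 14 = -6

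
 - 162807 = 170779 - 333586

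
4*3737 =14948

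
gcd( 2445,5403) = 3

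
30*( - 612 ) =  -18360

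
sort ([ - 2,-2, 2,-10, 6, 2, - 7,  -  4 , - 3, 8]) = [ - 10, - 7, - 4,-3, - 2,-2, 2,2,6, 8] 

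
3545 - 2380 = 1165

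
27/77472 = 3/8608 = 0.00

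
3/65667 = 1/21889 = 0.00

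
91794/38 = 45897/19 = 2415.63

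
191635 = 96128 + 95507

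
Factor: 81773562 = 2^1*3^1*13^1*29^1*36151^1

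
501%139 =84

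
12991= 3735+9256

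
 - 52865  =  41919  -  94784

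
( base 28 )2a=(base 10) 66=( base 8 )102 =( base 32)22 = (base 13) 51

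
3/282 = 1/94 =0.01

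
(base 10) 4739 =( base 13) 2207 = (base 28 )617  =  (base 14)1A27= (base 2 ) 1001010000011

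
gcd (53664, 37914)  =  6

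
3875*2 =7750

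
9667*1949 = 18840983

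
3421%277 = 97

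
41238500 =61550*670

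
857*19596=16793772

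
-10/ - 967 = 10/967 = 0.01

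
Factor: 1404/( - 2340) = - 3/5 = - 3^1 * 5^( - 1) 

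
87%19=11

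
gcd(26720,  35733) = 1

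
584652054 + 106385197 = 691037251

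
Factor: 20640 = 2^5*3^1*5^1* 43^1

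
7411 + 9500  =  16911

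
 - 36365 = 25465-61830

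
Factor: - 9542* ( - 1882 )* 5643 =101337242292   =  2^2*3^3  *  11^1*13^1*19^1*367^1 * 941^1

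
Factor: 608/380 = 2^3 * 5^( - 1)=8/5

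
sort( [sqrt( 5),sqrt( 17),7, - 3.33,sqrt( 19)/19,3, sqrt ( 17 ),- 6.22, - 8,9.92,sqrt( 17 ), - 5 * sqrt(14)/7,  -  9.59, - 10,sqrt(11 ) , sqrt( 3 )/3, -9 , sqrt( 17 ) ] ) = [ - 10,  -  9.59, - 9, - 8, - 6.22,-3.33,-5* sqrt( 14)/7,sqrt( 19)/19,  sqrt (3)/3, sqrt(5 ),3,sqrt( 11 ),sqrt(17),sqrt( 17),sqrt( 17),  sqrt(17),7,9.92 ] 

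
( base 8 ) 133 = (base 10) 91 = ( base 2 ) 1011011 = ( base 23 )3m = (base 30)31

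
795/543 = 1 + 84/181= 1.46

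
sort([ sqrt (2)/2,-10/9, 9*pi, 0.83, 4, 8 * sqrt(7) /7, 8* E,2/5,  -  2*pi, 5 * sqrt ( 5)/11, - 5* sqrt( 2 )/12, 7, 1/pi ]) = [ - 2 * pi, - 10/9, - 5*sqrt( 2)/12,  1/pi , 2/5,sqrt( 2 )/2,0.83, 5*sqrt(5)/11, 8 * sqrt( 7)/7,4, 7 , 8*E,9*pi] 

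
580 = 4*145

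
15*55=825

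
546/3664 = 273/1832 = 0.15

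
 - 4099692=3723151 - 7822843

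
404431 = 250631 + 153800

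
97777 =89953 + 7824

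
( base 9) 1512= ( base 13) 6a1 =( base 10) 1145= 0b10001111001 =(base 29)1AE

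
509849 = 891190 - 381341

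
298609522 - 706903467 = -408293945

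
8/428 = 2/107= 0.02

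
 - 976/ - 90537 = 976/90537 = 0.01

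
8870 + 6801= 15671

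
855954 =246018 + 609936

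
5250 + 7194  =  12444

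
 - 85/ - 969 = 5/57  =  0.09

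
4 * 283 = 1132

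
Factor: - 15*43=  - 645 = - 3^1 * 5^1*43^1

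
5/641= 5/641 = 0.01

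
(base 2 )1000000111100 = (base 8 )10074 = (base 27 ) 5IP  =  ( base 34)3K8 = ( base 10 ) 4156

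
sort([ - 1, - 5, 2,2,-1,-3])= [ -5, - 3,  -  1, - 1,2,2 ]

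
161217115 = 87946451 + 73270664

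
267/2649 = 89/883=0.10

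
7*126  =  882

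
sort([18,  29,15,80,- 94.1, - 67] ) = [ - 94.1,- 67,15,18, 29, 80]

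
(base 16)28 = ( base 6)104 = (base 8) 50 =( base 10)40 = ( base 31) 19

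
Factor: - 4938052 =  - 2^2 * 7^1*31^1 *5689^1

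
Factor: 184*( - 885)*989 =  - 161048760 =- 2^3*3^1*5^1 * 23^2*43^1 *59^1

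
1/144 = 1/144 = 0.01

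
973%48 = 13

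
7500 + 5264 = 12764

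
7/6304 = 7/6304 = 0.00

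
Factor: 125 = 5^3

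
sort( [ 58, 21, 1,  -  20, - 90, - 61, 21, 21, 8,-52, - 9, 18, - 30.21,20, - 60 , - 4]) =[ - 90,-61,-60, - 52,-30.21, - 20 , - 9,-4, 1,8, 18,  20, 21, 21,21, 58 ] 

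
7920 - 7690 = 230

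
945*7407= 6999615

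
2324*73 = 169652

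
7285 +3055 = 10340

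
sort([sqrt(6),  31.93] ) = [ sqrt( 6),31.93 ]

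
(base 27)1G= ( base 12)37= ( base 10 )43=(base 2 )101011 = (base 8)53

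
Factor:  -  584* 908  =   - 530272 = -2^5*73^1*227^1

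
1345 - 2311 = -966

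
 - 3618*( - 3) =10854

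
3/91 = 3/91 = 0.03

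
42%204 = 42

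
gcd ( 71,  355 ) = 71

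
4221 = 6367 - 2146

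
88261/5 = 17652+1/5= 17652.20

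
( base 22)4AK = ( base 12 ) 1314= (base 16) 880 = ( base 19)60a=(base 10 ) 2176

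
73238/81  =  73238/81  =  904.17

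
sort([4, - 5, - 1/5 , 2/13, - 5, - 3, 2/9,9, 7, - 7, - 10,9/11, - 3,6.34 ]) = [  -  10,-7 , - 5, - 5, - 3, - 3, - 1/5,2/13, 2/9,9/11 , 4, 6.34,  7, 9 ]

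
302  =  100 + 202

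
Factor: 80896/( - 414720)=-3^(-4)*5^ (  -  1)*79^1 = -  79/405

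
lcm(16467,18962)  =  625746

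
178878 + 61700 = 240578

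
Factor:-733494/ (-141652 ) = 2^(-1)*3^1*7^( - 1 )*43^1*2843^1*5059^( - 1)=366747/70826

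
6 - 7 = - 1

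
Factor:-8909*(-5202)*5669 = 2^1*3^2*17^2*59^1*151^1*5669^1 = 262727639442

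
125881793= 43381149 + 82500644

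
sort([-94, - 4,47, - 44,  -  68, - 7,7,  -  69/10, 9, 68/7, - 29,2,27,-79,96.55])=[ - 94, - 79, - 68, - 44,-29 , -7,-69/10 , -4, 2 , 7,9 , 68/7,27,47,96.55 ] 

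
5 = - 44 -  -49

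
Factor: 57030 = 2^1 * 3^1*5^1*1901^1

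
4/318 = 2/159  =  0.01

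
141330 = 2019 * 70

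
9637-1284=8353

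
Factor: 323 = 17^1 * 19^1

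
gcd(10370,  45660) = 10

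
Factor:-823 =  - 823^1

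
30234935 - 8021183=22213752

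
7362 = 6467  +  895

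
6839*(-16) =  - 109424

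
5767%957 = 25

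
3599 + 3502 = 7101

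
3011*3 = 9033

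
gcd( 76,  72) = 4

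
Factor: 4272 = 2^4*3^1*89^1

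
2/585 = 2/585 =0.00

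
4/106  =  2/53= 0.04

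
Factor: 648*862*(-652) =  - 2^6*3^4*163^1 * 431^1 = -  364191552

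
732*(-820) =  - 600240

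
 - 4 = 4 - 8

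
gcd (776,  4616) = 8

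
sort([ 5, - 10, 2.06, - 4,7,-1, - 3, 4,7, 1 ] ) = [ - 10, - 4, - 3, - 1,  1,2.06,4,5,7,7 ] 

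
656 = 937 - 281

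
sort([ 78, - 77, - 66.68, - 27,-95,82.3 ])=[ - 95,-77, - 66.68, - 27, 78, 82.3]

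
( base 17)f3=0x102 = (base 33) 7R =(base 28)96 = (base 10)258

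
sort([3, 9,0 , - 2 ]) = [ -2, 0,3,9]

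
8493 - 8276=217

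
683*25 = 17075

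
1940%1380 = 560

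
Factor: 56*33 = 1848 = 2^3*3^1*7^1*11^1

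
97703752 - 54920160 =42783592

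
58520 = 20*2926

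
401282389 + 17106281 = 418388670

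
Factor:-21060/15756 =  - 135/101 = -  3^3*5^1*101^( - 1 ) 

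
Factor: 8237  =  8237^1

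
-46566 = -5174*9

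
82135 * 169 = 13880815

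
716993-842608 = -125615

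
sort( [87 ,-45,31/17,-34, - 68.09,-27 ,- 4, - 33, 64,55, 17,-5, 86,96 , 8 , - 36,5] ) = [ - 68.09 , - 45,-36,  -  34, - 33,-27,-5, - 4 , 31/17,5,  8,17,55,64, 86,87,96 ] 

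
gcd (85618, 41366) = 962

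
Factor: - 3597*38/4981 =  - 136686/4981 = -2^1*3^1*11^1*17^(  -  1) *19^1*109^1 * 293^( - 1) 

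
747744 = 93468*8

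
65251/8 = 65251/8=8156.38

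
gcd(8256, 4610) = 2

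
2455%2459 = 2455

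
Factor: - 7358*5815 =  - 2^1 *5^1* 13^1 * 283^1*1163^1 = - 42786770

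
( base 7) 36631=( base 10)9577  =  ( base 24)GF1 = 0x2569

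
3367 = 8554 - 5187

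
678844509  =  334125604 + 344718905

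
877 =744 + 133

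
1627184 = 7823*208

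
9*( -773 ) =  - 6957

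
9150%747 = 186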